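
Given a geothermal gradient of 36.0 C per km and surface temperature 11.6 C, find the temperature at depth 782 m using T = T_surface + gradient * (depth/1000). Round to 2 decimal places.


Convert depth to km: 782 / 1000 = 0.782 km
Temperature increase = gradient * depth_km = 36.0 * 0.782 = 28.15 C
Temperature at depth = T_surface + delta_T = 11.6 + 28.15
T = 39.75 C

39.75


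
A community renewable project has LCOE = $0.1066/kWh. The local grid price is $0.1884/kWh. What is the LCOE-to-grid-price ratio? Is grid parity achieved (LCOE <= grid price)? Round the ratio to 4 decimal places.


Compare LCOE to grid price:
  LCOE = $0.1066/kWh, Grid price = $0.1884/kWh
  Ratio = LCOE / grid_price = 0.1066 / 0.1884 = 0.5658
  Grid parity achieved (ratio <= 1)? yes

0.5658


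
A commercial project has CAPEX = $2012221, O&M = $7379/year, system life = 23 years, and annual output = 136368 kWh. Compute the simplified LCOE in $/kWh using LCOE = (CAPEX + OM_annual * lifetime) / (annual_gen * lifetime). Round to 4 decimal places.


Total cost = CAPEX + OM * lifetime = 2012221 + 7379 * 23 = 2012221 + 169717 = 2181938
Total generation = annual * lifetime = 136368 * 23 = 3136464 kWh
LCOE = 2181938 / 3136464
LCOE = 0.6957 $/kWh

0.6957


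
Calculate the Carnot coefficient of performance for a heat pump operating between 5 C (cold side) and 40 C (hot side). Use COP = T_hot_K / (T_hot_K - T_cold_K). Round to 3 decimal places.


Convert to Kelvin:
  T_hot = 40 + 273.15 = 313.15 K
  T_cold = 5 + 273.15 = 278.15 K
Apply Carnot COP formula:
  COP = T_hot_K / (T_hot_K - T_cold_K) = 313.15 / 35.0
  COP = 8.947

8.947


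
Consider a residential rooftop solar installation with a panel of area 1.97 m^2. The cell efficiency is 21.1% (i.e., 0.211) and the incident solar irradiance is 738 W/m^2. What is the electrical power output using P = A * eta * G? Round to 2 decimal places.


Use the solar power formula P = A * eta * G.
Given: A = 1.97 m^2, eta = 0.211, G = 738 W/m^2
P = 1.97 * 0.211 * 738
P = 306.76 W

306.76


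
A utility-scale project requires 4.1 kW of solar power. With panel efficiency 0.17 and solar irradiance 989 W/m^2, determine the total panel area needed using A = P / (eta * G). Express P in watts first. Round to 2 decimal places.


Convert target power to watts: P = 4.1 * 1000 = 4100.0 W
Compute denominator: eta * G = 0.17 * 989 = 168.13
Required area A = P / (eta * G) = 4100.0 / 168.13
A = 24.39 m^2

24.39


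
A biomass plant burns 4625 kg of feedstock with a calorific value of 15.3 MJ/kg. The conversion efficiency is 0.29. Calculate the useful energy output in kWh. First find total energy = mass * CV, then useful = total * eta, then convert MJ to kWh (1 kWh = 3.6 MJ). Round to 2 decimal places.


Total energy = mass * CV = 4625 * 15.3 = 70762.5 MJ
Useful energy = total * eta = 70762.5 * 0.29 = 20521.13 MJ
Convert to kWh: 20521.13 / 3.6
Useful energy = 5700.31 kWh

5700.31


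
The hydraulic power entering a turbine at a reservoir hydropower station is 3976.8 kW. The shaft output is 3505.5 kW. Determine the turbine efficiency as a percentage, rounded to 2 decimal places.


Turbine efficiency = (output power / input power) * 100
eta = (3505.5 / 3976.8) * 100
eta = 88.15%

88.15


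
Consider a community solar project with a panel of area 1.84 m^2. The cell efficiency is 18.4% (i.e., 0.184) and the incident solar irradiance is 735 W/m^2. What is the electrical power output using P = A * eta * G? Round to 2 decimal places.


Use the solar power formula P = A * eta * G.
Given: A = 1.84 m^2, eta = 0.184, G = 735 W/m^2
P = 1.84 * 0.184 * 735
P = 248.84 W

248.84


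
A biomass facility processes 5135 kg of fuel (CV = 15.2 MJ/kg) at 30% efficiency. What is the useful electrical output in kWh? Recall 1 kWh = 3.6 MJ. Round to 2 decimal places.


Total energy = mass * CV = 5135 * 15.2 = 78052.0 MJ
Useful energy = total * eta = 78052.0 * 0.3 = 23415.6 MJ
Convert to kWh: 23415.6 / 3.6
Useful energy = 6504.33 kWh

6504.33


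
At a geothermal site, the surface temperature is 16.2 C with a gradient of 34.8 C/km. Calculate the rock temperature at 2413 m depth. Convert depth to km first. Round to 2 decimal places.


Convert depth to km: 2413 / 1000 = 2.413 km
Temperature increase = gradient * depth_km = 34.8 * 2.413 = 83.97 C
Temperature at depth = T_surface + delta_T = 16.2 + 83.97
T = 100.17 C

100.17


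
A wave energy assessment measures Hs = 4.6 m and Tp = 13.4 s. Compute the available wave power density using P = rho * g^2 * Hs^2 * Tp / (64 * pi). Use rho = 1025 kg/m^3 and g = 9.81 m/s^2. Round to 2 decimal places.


Apply wave power formula:
  g^2 = 9.81^2 = 96.2361
  Hs^2 = 4.6^2 = 21.16
  Numerator = rho * g^2 * Hs^2 * Tp = 1025 * 96.2361 * 21.16 * 13.4 = 27969347.96
  Denominator = 64 * pi = 201.0619
  P = 27969347.96 / 201.0619 = 139108.12 W/m

139108.12


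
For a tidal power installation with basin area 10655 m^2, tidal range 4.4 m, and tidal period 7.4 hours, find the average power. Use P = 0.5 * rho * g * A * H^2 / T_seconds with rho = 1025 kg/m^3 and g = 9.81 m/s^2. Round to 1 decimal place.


Convert period to seconds: T = 7.4 * 3600 = 26640.0 s
H^2 = 4.4^2 = 19.36
P = 0.5 * rho * g * A * H^2 / T
P = 0.5 * 1025 * 9.81 * 10655 * 19.36 / 26640.0
P = 38930.3 W

38930.3


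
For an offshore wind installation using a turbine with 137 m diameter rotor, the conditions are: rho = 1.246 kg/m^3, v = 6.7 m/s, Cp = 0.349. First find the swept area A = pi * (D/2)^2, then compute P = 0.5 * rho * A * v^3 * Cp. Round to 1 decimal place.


Step 1 -- Compute swept area:
  A = pi * (D/2)^2 = pi * (137/2)^2 = 14741.14 m^2
Step 2 -- Apply wind power equation:
  P = 0.5 * rho * A * v^3 * Cp
  v^3 = 6.7^3 = 300.763
  P = 0.5 * 1.246 * 14741.14 * 300.763 * 0.349
  P = 963981.9 W

963981.9


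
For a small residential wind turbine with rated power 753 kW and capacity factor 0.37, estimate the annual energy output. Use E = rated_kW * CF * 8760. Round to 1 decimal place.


Annual energy = rated_kW * capacity_factor * hours_per_year
Given: P_rated = 753 kW, CF = 0.37, hours = 8760
E = 753 * 0.37 * 8760
E = 2440623.6 kWh

2440623.6


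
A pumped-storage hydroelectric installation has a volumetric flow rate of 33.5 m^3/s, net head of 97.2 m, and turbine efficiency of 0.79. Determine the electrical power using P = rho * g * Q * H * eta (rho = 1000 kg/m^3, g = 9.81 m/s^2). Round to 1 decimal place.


Apply the hydropower formula P = rho * g * Q * H * eta
rho * g = 1000 * 9.81 = 9810.0
P = 9810.0 * 33.5 * 97.2 * 0.79
P = 25235224.4 W

25235224.4


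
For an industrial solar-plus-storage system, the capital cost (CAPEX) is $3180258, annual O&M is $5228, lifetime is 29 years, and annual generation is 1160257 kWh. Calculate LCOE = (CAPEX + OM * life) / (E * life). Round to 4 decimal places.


Total cost = CAPEX + OM * lifetime = 3180258 + 5228 * 29 = 3180258 + 151612 = 3331870
Total generation = annual * lifetime = 1160257 * 29 = 33647453 kWh
LCOE = 3331870 / 33647453
LCOE = 0.0990 $/kWh

0.0990


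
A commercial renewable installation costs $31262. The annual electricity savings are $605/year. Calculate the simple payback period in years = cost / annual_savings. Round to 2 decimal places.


Simple payback period = initial cost / annual savings
Payback = 31262 / 605
Payback = 51.67 years

51.67


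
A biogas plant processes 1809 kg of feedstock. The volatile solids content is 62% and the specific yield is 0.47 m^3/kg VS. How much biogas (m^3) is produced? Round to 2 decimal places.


Compute volatile solids:
  VS = mass * VS_fraction = 1809 * 0.62 = 1121.58 kg
Calculate biogas volume:
  Biogas = VS * specific_yield = 1121.58 * 0.47
  Biogas = 527.14 m^3

527.14


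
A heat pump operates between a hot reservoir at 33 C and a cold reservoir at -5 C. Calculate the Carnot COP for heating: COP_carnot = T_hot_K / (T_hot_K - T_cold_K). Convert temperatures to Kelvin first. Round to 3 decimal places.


Convert to Kelvin:
  T_hot = 33 + 273.15 = 306.15 K
  T_cold = -5 + 273.15 = 268.15 K
Apply Carnot COP formula:
  COP = T_hot_K / (T_hot_K - T_cold_K) = 306.15 / 38.0
  COP = 8.057

8.057


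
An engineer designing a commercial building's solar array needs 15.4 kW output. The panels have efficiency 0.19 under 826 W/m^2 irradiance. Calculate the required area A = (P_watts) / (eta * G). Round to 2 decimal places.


Convert target power to watts: P = 15.4 * 1000 = 15400.0 W
Compute denominator: eta * G = 0.19 * 826 = 156.94
Required area A = P / (eta * G) = 15400.0 / 156.94
A = 98.13 m^2

98.13


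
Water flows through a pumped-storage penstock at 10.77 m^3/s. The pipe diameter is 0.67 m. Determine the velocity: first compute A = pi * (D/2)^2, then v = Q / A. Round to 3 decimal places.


Compute pipe cross-sectional area:
  A = pi * (D/2)^2 = pi * (0.67/2)^2 = 0.3526 m^2
Calculate velocity:
  v = Q / A = 10.77 / 0.3526
  v = 30.548 m/s

30.548


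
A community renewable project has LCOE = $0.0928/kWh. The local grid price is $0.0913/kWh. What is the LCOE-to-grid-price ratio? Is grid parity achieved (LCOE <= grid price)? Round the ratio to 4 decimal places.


Compare LCOE to grid price:
  LCOE = $0.0928/kWh, Grid price = $0.0913/kWh
  Ratio = LCOE / grid_price = 0.0928 / 0.0913 = 1.0164
  Grid parity achieved (ratio <= 1)? no

1.0164


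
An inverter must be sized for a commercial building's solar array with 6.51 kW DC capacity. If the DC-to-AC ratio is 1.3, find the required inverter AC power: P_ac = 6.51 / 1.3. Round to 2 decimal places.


The inverter AC capacity is determined by the DC/AC ratio.
Given: P_dc = 6.51 kW, DC/AC ratio = 1.3
P_ac = P_dc / ratio = 6.51 / 1.3
P_ac = 5.01 kW

5.01


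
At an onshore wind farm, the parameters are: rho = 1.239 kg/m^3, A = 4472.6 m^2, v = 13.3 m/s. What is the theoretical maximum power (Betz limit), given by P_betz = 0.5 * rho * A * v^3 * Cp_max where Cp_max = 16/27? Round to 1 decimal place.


The Betz coefficient Cp_max = 16/27 = 0.5926
v^3 = 13.3^3 = 2352.637
P_betz = 0.5 * rho * A * v^3 * Cp_max
P_betz = 0.5 * 1.239 * 4472.6 * 2352.637 * 0.5926
P_betz = 3862891.5 W

3862891.5


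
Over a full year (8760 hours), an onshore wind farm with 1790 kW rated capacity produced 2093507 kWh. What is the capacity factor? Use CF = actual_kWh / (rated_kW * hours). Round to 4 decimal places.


Capacity factor = actual output / maximum possible output
Maximum possible = rated * hours = 1790 * 8760 = 15680400 kWh
CF = 2093507 / 15680400
CF = 0.1335

0.1335


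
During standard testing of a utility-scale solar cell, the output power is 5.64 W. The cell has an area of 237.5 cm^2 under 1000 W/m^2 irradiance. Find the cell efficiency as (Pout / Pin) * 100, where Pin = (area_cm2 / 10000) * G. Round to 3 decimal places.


First compute the input power:
  Pin = area_cm2 / 10000 * G = 237.5 / 10000 * 1000 = 23.75 W
Then compute efficiency:
  Efficiency = (Pout / Pin) * 100 = (5.64 / 23.75) * 100
  Efficiency = 23.747%

23.747


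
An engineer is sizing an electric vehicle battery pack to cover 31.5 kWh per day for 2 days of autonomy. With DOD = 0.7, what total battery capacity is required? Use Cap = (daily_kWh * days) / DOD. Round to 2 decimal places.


Total energy needed = daily * days = 31.5 * 2 = 63.0 kWh
Account for depth of discharge:
  Cap = total_energy / DOD = 63.0 / 0.7
  Cap = 90.00 kWh

90.00


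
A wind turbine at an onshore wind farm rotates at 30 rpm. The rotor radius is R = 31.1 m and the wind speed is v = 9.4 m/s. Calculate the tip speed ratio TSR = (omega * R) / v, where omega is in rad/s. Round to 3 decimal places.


Convert rotational speed to rad/s:
  omega = 30 * 2 * pi / 60 = 3.1416 rad/s
Compute tip speed:
  v_tip = omega * R = 3.1416 * 31.1 = 97.704 m/s
Tip speed ratio:
  TSR = v_tip / v_wind = 97.704 / 9.4 = 10.394

10.394


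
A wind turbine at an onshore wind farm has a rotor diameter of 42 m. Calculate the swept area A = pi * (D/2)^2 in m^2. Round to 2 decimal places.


Compute the rotor radius:
  r = D / 2 = 42 / 2 = 21.0 m
Calculate swept area:
  A = pi * r^2 = pi * 21.0^2
  A = 1385.44 m^2

1385.44


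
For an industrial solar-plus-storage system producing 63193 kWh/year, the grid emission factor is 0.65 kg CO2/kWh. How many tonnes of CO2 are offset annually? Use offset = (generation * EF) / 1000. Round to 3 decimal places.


CO2 offset in kg = generation * emission_factor
CO2 offset = 63193 * 0.65 = 41075.45 kg
Convert to tonnes:
  CO2 offset = 41075.45 / 1000 = 41.075 tonnes

41.075


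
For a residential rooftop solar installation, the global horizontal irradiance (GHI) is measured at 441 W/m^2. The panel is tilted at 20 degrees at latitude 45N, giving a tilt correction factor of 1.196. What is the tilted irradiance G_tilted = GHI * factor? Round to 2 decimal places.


Identify the given values:
  GHI = 441 W/m^2, tilt correction factor = 1.196
Apply the formula G_tilted = GHI * factor:
  G_tilted = 441 * 1.196
  G_tilted = 527.44 W/m^2

527.44


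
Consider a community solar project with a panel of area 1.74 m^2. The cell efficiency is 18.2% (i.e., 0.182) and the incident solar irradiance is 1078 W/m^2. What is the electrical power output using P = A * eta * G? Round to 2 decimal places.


Use the solar power formula P = A * eta * G.
Given: A = 1.74 m^2, eta = 0.182, G = 1078 W/m^2
P = 1.74 * 0.182 * 1078
P = 341.38 W

341.38


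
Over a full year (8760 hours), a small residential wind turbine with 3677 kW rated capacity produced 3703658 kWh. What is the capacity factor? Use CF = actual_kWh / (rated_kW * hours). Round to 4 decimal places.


Capacity factor = actual output / maximum possible output
Maximum possible = rated * hours = 3677 * 8760 = 32210520 kWh
CF = 3703658 / 32210520
CF = 0.1150

0.1150


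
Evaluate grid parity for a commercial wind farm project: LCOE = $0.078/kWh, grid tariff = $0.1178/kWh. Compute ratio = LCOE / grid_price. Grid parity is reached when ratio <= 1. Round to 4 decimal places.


Compare LCOE to grid price:
  LCOE = $0.078/kWh, Grid price = $0.1178/kWh
  Ratio = LCOE / grid_price = 0.078 / 0.1178 = 0.6621
  Grid parity achieved (ratio <= 1)? yes

0.6621


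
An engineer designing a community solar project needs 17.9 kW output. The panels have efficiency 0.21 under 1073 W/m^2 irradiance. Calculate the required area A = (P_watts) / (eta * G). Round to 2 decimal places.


Convert target power to watts: P = 17.9 * 1000 = 17900.0 W
Compute denominator: eta * G = 0.21 * 1073 = 225.33
Required area A = P / (eta * G) = 17900.0 / 225.33
A = 79.44 m^2

79.44


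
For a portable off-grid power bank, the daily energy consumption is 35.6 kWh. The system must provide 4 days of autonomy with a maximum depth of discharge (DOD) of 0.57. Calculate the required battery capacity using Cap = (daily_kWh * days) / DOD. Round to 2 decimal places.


Total energy needed = daily * days = 35.6 * 4 = 142.4 kWh
Account for depth of discharge:
  Cap = total_energy / DOD = 142.4 / 0.57
  Cap = 249.82 kWh

249.82


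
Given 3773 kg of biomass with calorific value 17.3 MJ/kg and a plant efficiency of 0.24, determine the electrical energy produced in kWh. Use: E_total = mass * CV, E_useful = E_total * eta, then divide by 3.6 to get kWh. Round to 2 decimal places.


Total energy = mass * CV = 3773 * 17.3 = 65272.9 MJ
Useful energy = total * eta = 65272.9 * 0.24 = 15665.5 MJ
Convert to kWh: 15665.5 / 3.6
Useful energy = 4351.53 kWh

4351.53


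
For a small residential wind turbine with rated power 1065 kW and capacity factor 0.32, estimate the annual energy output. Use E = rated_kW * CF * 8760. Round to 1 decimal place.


Annual energy = rated_kW * capacity_factor * hours_per_year
Given: P_rated = 1065 kW, CF = 0.32, hours = 8760
E = 1065 * 0.32 * 8760
E = 2985408.0 kWh

2985408.0


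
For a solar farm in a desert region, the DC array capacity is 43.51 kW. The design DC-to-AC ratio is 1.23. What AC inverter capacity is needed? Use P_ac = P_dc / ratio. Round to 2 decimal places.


The inverter AC capacity is determined by the DC/AC ratio.
Given: P_dc = 43.51 kW, DC/AC ratio = 1.23
P_ac = P_dc / ratio = 43.51 / 1.23
P_ac = 35.37 kW

35.37


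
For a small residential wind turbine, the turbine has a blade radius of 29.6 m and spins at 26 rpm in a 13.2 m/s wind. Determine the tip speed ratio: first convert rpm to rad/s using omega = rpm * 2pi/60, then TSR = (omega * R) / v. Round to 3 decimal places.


Convert rotational speed to rad/s:
  omega = 26 * 2 * pi / 60 = 2.7227 rad/s
Compute tip speed:
  v_tip = omega * R = 2.7227 * 29.6 = 80.592 m/s
Tip speed ratio:
  TSR = v_tip / v_wind = 80.592 / 13.2 = 6.105

6.105


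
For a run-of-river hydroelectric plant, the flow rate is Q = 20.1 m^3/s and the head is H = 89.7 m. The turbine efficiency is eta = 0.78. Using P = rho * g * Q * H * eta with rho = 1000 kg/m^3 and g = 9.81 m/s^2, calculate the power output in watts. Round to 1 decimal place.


Apply the hydropower formula P = rho * g * Q * H * eta
rho * g = 1000 * 9.81 = 9810.0
P = 9810.0 * 20.1 * 89.7 * 0.78
P = 13795965.8 W

13795965.8


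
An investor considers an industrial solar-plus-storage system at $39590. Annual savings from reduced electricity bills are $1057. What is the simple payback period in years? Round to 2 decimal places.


Simple payback period = initial cost / annual savings
Payback = 39590 / 1057
Payback = 37.46 years

37.46


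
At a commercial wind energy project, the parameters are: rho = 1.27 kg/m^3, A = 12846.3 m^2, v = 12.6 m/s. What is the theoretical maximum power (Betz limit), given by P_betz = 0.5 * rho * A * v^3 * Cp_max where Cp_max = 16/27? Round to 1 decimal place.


The Betz coefficient Cp_max = 16/27 = 0.5926
v^3 = 12.6^3 = 2000.376
P_betz = 0.5 * rho * A * v^3 * Cp_max
P_betz = 0.5 * 1.27 * 12846.3 * 2000.376 * 0.5926
P_betz = 9669847.8 W

9669847.8


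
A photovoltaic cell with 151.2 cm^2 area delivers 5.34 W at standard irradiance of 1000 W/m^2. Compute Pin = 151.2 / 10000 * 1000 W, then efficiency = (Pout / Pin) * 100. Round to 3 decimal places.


First compute the input power:
  Pin = area_cm2 / 10000 * G = 151.2 / 10000 * 1000 = 15.12 W
Then compute efficiency:
  Efficiency = (Pout / Pin) * 100 = (5.34 / 15.12) * 100
  Efficiency = 35.317%

35.317


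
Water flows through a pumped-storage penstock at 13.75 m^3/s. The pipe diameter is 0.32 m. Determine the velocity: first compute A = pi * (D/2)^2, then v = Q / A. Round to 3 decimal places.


Compute pipe cross-sectional area:
  A = pi * (D/2)^2 = pi * (0.32/2)^2 = 0.0804 m^2
Calculate velocity:
  v = Q / A = 13.75 / 0.0804
  v = 170.967 m/s

170.967


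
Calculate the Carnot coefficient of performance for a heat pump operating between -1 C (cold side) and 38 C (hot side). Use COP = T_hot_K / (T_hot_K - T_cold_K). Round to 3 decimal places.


Convert to Kelvin:
  T_hot = 38 + 273.15 = 311.15 K
  T_cold = -1 + 273.15 = 272.15 K
Apply Carnot COP formula:
  COP = T_hot_K / (T_hot_K - T_cold_K) = 311.15 / 39.0
  COP = 7.978

7.978


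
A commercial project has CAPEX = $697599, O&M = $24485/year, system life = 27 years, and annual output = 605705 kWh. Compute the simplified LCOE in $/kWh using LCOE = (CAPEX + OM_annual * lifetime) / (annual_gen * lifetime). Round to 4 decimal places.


Total cost = CAPEX + OM * lifetime = 697599 + 24485 * 27 = 697599 + 661095 = 1358694
Total generation = annual * lifetime = 605705 * 27 = 16354035 kWh
LCOE = 1358694 / 16354035
LCOE = 0.0831 $/kWh

0.0831


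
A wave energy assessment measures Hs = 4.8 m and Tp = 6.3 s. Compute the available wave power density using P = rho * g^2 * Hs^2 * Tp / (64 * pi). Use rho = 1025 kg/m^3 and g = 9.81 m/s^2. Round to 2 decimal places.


Apply wave power formula:
  g^2 = 9.81^2 = 96.2361
  Hs^2 = 4.8^2 = 23.04
  Numerator = rho * g^2 * Hs^2 * Tp = 1025 * 96.2361 * 23.04 * 6.3 = 14318083.95
  Denominator = 64 * pi = 201.0619
  P = 14318083.95 / 201.0619 = 71212.31 W/m

71212.31


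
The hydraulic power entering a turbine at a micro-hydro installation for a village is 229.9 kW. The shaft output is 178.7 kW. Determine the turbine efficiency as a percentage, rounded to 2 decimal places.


Turbine efficiency = (output power / input power) * 100
eta = (178.7 / 229.9) * 100
eta = 77.73%

77.73


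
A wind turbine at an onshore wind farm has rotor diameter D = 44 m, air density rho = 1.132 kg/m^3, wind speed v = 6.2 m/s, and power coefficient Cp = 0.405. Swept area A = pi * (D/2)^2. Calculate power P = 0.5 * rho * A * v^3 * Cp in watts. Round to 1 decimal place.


Step 1 -- Compute swept area:
  A = pi * (D/2)^2 = pi * (44/2)^2 = 1520.53 m^2
Step 2 -- Apply wind power equation:
  P = 0.5 * rho * A * v^3 * Cp
  v^3 = 6.2^3 = 238.328
  P = 0.5 * 1.132 * 1520.53 * 238.328 * 0.405
  P = 83069.5 W

83069.5


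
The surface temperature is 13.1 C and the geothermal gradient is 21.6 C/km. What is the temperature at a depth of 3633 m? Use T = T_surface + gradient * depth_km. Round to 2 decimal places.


Convert depth to km: 3633 / 1000 = 3.633 km
Temperature increase = gradient * depth_km = 21.6 * 3.633 = 78.47 C
Temperature at depth = T_surface + delta_T = 13.1 + 78.47
T = 91.57 C

91.57


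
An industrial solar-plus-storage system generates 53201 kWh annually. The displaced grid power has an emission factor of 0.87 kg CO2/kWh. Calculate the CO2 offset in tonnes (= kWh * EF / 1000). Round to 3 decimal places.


CO2 offset in kg = generation * emission_factor
CO2 offset = 53201 * 0.87 = 46284.87 kg
Convert to tonnes:
  CO2 offset = 46284.87 / 1000 = 46.285 tonnes

46.285


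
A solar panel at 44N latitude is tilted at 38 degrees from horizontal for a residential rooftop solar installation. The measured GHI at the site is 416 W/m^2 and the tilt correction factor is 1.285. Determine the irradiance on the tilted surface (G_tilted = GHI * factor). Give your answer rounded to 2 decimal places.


Identify the given values:
  GHI = 416 W/m^2, tilt correction factor = 1.285
Apply the formula G_tilted = GHI * factor:
  G_tilted = 416 * 1.285
  G_tilted = 534.56 W/m^2

534.56


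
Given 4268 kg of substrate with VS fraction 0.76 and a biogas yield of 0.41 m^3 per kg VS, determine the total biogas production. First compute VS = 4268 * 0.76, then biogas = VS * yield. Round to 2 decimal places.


Compute volatile solids:
  VS = mass * VS_fraction = 4268 * 0.76 = 3243.68 kg
Calculate biogas volume:
  Biogas = VS * specific_yield = 3243.68 * 0.41
  Biogas = 1329.91 m^3

1329.91


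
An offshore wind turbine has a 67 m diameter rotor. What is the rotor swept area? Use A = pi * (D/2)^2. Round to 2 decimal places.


Compute the rotor radius:
  r = D / 2 = 67 / 2 = 33.5 m
Calculate swept area:
  A = pi * r^2 = pi * 33.5^2
  A = 3525.65 m^2

3525.65


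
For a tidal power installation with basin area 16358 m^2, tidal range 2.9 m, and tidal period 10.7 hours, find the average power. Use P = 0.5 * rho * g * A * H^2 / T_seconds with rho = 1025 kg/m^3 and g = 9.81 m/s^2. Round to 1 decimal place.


Convert period to seconds: T = 10.7 * 3600 = 38520.0 s
H^2 = 2.9^2 = 8.41
P = 0.5 * rho * g * A * H^2 / T
P = 0.5 * 1025 * 9.81 * 16358 * 8.41 / 38520.0
P = 17955.7 W

17955.7


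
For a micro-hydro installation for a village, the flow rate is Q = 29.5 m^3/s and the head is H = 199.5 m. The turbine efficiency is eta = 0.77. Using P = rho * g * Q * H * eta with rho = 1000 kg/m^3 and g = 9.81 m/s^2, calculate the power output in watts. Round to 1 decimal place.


Apply the hydropower formula P = rho * g * Q * H * eta
rho * g = 1000 * 9.81 = 9810.0
P = 9810.0 * 29.5 * 199.5 * 0.77
P = 44455412.9 W

44455412.9


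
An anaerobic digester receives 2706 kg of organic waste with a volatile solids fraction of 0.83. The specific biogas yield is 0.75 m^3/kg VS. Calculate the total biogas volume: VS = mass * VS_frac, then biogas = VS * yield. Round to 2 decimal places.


Compute volatile solids:
  VS = mass * VS_fraction = 2706 * 0.83 = 2245.98 kg
Calculate biogas volume:
  Biogas = VS * specific_yield = 2245.98 * 0.75
  Biogas = 1684.49 m^3

1684.49


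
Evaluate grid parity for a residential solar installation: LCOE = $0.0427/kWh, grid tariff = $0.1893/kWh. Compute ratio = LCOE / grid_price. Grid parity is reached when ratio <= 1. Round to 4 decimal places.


Compare LCOE to grid price:
  LCOE = $0.0427/kWh, Grid price = $0.1893/kWh
  Ratio = LCOE / grid_price = 0.0427 / 0.1893 = 0.2256
  Grid parity achieved (ratio <= 1)? yes

0.2256


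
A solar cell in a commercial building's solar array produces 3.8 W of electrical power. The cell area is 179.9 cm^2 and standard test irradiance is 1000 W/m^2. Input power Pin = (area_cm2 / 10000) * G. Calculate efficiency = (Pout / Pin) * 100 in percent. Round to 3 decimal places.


First compute the input power:
  Pin = area_cm2 / 10000 * G = 179.9 / 10000 * 1000 = 17.99 W
Then compute efficiency:
  Efficiency = (Pout / Pin) * 100 = (3.8 / 17.99) * 100
  Efficiency = 21.123%

21.123


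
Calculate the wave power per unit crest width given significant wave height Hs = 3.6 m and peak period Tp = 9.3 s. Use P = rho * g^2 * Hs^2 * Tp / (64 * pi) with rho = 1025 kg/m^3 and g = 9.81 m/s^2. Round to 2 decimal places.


Apply wave power formula:
  g^2 = 9.81^2 = 96.2361
  Hs^2 = 3.6^2 = 12.96
  Numerator = rho * g^2 * Hs^2 * Tp = 1025 * 96.2361 * 12.96 * 9.3 = 11889123.28
  Denominator = 64 * pi = 201.0619
  P = 11889123.28 / 201.0619 = 59131.65 W/m

59131.65


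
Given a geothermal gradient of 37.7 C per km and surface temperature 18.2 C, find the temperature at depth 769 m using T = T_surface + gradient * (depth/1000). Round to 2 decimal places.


Convert depth to km: 769 / 1000 = 0.769 km
Temperature increase = gradient * depth_km = 37.7 * 0.769 = 28.99 C
Temperature at depth = T_surface + delta_T = 18.2 + 28.99
T = 47.19 C

47.19


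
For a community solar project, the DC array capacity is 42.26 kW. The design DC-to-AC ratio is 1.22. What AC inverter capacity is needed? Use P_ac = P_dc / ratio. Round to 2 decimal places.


The inverter AC capacity is determined by the DC/AC ratio.
Given: P_dc = 42.26 kW, DC/AC ratio = 1.22
P_ac = P_dc / ratio = 42.26 / 1.22
P_ac = 34.64 kW

34.64


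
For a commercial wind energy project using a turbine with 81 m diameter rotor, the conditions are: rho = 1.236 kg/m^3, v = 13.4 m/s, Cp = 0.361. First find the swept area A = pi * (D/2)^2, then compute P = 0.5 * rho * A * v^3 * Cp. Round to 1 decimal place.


Step 1 -- Compute swept area:
  A = pi * (D/2)^2 = pi * (81/2)^2 = 5153.0 m^2
Step 2 -- Apply wind power equation:
  P = 0.5 * rho * A * v^3 * Cp
  v^3 = 13.4^3 = 2406.104
  P = 0.5 * 1.236 * 5153.0 * 2406.104 * 0.361
  P = 2766113.5 W

2766113.5


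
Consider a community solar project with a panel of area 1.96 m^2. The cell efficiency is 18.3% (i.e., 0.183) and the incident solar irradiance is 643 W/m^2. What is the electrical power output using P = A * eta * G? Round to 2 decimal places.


Use the solar power formula P = A * eta * G.
Given: A = 1.96 m^2, eta = 0.183, G = 643 W/m^2
P = 1.96 * 0.183 * 643
P = 230.63 W

230.63


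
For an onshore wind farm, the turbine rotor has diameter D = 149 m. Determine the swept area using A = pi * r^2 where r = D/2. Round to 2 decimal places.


Compute the rotor radius:
  r = D / 2 = 149 / 2 = 74.5 m
Calculate swept area:
  A = pi * r^2 = pi * 74.5^2
  A = 17436.62 m^2

17436.62


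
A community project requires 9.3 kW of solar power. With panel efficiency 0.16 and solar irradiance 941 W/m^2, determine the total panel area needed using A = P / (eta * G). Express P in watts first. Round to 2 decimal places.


Convert target power to watts: P = 9.3 * 1000 = 9300.0 W
Compute denominator: eta * G = 0.16 * 941 = 150.56
Required area A = P / (eta * G) = 9300.0 / 150.56
A = 61.77 m^2

61.77


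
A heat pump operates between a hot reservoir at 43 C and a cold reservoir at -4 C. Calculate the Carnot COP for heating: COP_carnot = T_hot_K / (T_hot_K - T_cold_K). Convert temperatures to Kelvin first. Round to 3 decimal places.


Convert to Kelvin:
  T_hot = 43 + 273.15 = 316.15 K
  T_cold = -4 + 273.15 = 269.15 K
Apply Carnot COP formula:
  COP = T_hot_K / (T_hot_K - T_cold_K) = 316.15 / 47.0
  COP = 6.727

6.727


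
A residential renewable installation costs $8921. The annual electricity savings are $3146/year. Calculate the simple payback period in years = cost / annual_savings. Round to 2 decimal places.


Simple payback period = initial cost / annual savings
Payback = 8921 / 3146
Payback = 2.84 years

2.84


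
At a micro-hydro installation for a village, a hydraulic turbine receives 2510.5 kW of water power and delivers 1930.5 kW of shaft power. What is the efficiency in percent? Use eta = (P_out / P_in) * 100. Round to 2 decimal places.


Turbine efficiency = (output power / input power) * 100
eta = (1930.5 / 2510.5) * 100
eta = 76.90%

76.90


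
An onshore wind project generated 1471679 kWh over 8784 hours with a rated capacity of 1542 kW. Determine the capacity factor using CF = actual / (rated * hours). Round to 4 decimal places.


Capacity factor = actual output / maximum possible output
Maximum possible = rated * hours = 1542 * 8784 = 13544928 kWh
CF = 1471679 / 13544928
CF = 0.1087

0.1087


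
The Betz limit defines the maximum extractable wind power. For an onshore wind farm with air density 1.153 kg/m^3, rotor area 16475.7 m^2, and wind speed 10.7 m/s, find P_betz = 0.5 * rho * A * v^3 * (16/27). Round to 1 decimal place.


The Betz coefficient Cp_max = 16/27 = 0.5926
v^3 = 10.7^3 = 1225.043
P_betz = 0.5 * rho * A * v^3 * Cp_max
P_betz = 0.5 * 1.153 * 16475.7 * 1225.043 * 0.5926
P_betz = 6895261.5 W

6895261.5


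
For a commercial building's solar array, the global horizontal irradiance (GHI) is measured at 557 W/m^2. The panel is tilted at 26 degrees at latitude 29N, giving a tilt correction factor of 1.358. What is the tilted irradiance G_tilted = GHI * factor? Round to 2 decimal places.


Identify the given values:
  GHI = 557 W/m^2, tilt correction factor = 1.358
Apply the formula G_tilted = GHI * factor:
  G_tilted = 557 * 1.358
  G_tilted = 756.41 W/m^2

756.41


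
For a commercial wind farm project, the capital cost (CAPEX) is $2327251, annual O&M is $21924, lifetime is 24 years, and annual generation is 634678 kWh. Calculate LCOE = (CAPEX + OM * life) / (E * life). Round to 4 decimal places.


Total cost = CAPEX + OM * lifetime = 2327251 + 21924 * 24 = 2327251 + 526176 = 2853427
Total generation = annual * lifetime = 634678 * 24 = 15232272 kWh
LCOE = 2853427 / 15232272
LCOE = 0.1873 $/kWh

0.1873


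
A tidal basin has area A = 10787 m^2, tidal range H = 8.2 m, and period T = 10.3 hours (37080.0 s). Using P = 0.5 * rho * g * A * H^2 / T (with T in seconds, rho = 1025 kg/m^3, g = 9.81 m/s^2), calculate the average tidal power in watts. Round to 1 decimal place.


Convert period to seconds: T = 10.3 * 3600 = 37080.0 s
H^2 = 8.2^2 = 67.24
P = 0.5 * rho * g * A * H^2 / T
P = 0.5 * 1025 * 9.81 * 10787 * 67.24 / 37080.0
P = 98344.8 W

98344.8


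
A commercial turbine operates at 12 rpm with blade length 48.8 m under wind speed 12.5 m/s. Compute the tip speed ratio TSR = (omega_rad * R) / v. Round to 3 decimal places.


Convert rotational speed to rad/s:
  omega = 12 * 2 * pi / 60 = 1.2566 rad/s
Compute tip speed:
  v_tip = omega * R = 1.2566 * 48.8 = 61.324 m/s
Tip speed ratio:
  TSR = v_tip / v_wind = 61.324 / 12.5 = 4.906

4.906


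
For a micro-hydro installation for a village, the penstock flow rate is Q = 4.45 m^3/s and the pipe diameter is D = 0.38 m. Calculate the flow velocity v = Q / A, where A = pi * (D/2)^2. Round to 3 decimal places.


Compute pipe cross-sectional area:
  A = pi * (D/2)^2 = pi * (0.38/2)^2 = 0.1134 m^2
Calculate velocity:
  v = Q / A = 4.45 / 0.1134
  v = 39.238 m/s

39.238


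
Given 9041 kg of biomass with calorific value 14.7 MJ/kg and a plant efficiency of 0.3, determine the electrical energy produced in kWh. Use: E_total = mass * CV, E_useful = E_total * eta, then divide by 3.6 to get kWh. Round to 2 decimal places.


Total energy = mass * CV = 9041 * 14.7 = 132902.7 MJ
Useful energy = total * eta = 132902.7 * 0.3 = 39870.81 MJ
Convert to kWh: 39870.81 / 3.6
Useful energy = 11075.23 kWh

11075.23


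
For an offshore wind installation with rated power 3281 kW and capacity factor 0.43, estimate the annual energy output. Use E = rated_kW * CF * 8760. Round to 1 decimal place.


Annual energy = rated_kW * capacity_factor * hours_per_year
Given: P_rated = 3281 kW, CF = 0.43, hours = 8760
E = 3281 * 0.43 * 8760
E = 12358870.8 kWh

12358870.8


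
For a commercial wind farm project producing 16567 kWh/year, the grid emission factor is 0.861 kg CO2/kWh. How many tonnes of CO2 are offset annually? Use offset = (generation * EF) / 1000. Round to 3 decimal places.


CO2 offset in kg = generation * emission_factor
CO2 offset = 16567 * 0.861 = 14264.19 kg
Convert to tonnes:
  CO2 offset = 14264.19 / 1000 = 14.264 tonnes

14.264


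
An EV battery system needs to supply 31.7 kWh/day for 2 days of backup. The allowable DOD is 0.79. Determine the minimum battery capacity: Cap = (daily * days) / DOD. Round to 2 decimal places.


Total energy needed = daily * days = 31.7 * 2 = 63.4 kWh
Account for depth of discharge:
  Cap = total_energy / DOD = 63.4 / 0.79
  Cap = 80.25 kWh

80.25


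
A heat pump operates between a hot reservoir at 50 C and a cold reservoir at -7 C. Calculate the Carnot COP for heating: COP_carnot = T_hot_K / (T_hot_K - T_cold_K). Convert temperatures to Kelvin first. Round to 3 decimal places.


Convert to Kelvin:
  T_hot = 50 + 273.15 = 323.15 K
  T_cold = -7 + 273.15 = 266.15 K
Apply Carnot COP formula:
  COP = T_hot_K / (T_hot_K - T_cold_K) = 323.15 / 57.0
  COP = 5.669

5.669


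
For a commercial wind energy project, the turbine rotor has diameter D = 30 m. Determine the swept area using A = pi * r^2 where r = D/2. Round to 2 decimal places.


Compute the rotor radius:
  r = D / 2 = 30 / 2 = 15.0 m
Calculate swept area:
  A = pi * r^2 = pi * 15.0^2
  A = 706.86 m^2

706.86


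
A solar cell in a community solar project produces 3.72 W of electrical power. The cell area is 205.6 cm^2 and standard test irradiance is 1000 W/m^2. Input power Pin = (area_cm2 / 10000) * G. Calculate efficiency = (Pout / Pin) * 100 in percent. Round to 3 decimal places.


First compute the input power:
  Pin = area_cm2 / 10000 * G = 205.6 / 10000 * 1000 = 20.56 W
Then compute efficiency:
  Efficiency = (Pout / Pin) * 100 = (3.72 / 20.56) * 100
  Efficiency = 18.093%

18.093


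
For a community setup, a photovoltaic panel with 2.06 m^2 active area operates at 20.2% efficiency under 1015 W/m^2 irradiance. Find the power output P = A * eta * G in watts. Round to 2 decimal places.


Use the solar power formula P = A * eta * G.
Given: A = 2.06 m^2, eta = 0.202, G = 1015 W/m^2
P = 2.06 * 0.202 * 1015
P = 422.36 W

422.36


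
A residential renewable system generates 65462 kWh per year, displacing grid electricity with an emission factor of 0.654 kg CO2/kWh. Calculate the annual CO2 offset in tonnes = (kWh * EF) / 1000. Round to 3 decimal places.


CO2 offset in kg = generation * emission_factor
CO2 offset = 65462 * 0.654 = 42812.15 kg
Convert to tonnes:
  CO2 offset = 42812.15 / 1000 = 42.812 tonnes

42.812


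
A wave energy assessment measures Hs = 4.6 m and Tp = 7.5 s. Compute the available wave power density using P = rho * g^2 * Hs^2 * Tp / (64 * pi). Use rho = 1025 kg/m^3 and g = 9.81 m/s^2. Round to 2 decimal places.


Apply wave power formula:
  g^2 = 9.81^2 = 96.2361
  Hs^2 = 4.6^2 = 21.16
  Numerator = rho * g^2 * Hs^2 * Tp = 1025 * 96.2361 * 21.16 * 7.5 = 15654485.8
  Denominator = 64 * pi = 201.0619
  P = 15654485.8 / 201.0619 = 77859.02 W/m

77859.02


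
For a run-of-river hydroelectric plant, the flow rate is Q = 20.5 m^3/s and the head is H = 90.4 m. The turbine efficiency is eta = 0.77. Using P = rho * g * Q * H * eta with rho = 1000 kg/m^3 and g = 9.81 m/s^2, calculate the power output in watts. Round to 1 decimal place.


Apply the hydropower formula P = rho * g * Q * H * eta
rho * g = 1000 * 9.81 = 9810.0
P = 9810.0 * 20.5 * 90.4 * 0.77
P = 13998516.8 W

13998516.8


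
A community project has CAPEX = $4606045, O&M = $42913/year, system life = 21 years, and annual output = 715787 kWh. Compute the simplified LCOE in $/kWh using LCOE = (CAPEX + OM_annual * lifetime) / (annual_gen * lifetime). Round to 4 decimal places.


Total cost = CAPEX + OM * lifetime = 4606045 + 42913 * 21 = 4606045 + 901173 = 5507218
Total generation = annual * lifetime = 715787 * 21 = 15031527 kWh
LCOE = 5507218 / 15031527
LCOE = 0.3664 $/kWh

0.3664


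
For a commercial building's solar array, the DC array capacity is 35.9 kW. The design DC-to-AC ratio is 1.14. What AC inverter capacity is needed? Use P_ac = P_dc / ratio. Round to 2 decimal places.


The inverter AC capacity is determined by the DC/AC ratio.
Given: P_dc = 35.9 kW, DC/AC ratio = 1.14
P_ac = P_dc / ratio = 35.9 / 1.14
P_ac = 31.49 kW

31.49


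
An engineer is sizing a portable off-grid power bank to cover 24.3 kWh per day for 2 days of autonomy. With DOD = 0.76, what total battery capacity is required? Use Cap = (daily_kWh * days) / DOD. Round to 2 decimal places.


Total energy needed = daily * days = 24.3 * 2 = 48.6 kWh
Account for depth of discharge:
  Cap = total_energy / DOD = 48.6 / 0.76
  Cap = 63.95 kWh

63.95


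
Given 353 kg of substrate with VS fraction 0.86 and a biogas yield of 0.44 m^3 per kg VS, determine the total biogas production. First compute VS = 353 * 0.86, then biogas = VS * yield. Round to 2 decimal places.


Compute volatile solids:
  VS = mass * VS_fraction = 353 * 0.86 = 303.58 kg
Calculate biogas volume:
  Biogas = VS * specific_yield = 303.58 * 0.44
  Biogas = 133.58 m^3

133.58


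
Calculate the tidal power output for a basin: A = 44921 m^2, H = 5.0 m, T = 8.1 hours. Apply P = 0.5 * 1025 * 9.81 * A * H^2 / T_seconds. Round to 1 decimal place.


Convert period to seconds: T = 8.1 * 3600 = 29160.0 s
H^2 = 5.0^2 = 25.0
P = 0.5 * rho * g * A * H^2 / T
P = 0.5 * 1025 * 9.81 * 44921 * 25.0 / 29160.0
P = 193626.5 W

193626.5


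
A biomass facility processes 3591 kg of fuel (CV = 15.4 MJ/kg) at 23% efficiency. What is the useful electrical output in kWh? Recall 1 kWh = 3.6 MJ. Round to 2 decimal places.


Total energy = mass * CV = 3591 * 15.4 = 55301.4 MJ
Useful energy = total * eta = 55301.4 * 0.23 = 12719.32 MJ
Convert to kWh: 12719.32 / 3.6
Useful energy = 3533.15 kWh

3533.15


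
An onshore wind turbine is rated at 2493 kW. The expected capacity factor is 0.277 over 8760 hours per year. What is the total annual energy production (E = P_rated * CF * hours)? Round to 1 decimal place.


Annual energy = rated_kW * capacity_factor * hours_per_year
Given: P_rated = 2493 kW, CF = 0.277, hours = 8760
E = 2493 * 0.277 * 8760
E = 6049314.4 kWh

6049314.4


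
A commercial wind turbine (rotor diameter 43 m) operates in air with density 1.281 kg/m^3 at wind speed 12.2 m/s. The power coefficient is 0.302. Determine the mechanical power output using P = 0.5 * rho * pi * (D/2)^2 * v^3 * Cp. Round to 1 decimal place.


Step 1 -- Compute swept area:
  A = pi * (D/2)^2 = pi * (43/2)^2 = 1452.2 m^2
Step 2 -- Apply wind power equation:
  P = 0.5 * rho * A * v^3 * Cp
  v^3 = 12.2^3 = 1815.848
  P = 0.5 * 1.281 * 1452.2 * 1815.848 * 0.302
  P = 510073.0 W

510073.0


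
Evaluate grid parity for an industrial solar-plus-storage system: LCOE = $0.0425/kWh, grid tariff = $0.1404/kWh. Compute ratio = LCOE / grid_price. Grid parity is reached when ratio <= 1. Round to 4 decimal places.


Compare LCOE to grid price:
  LCOE = $0.0425/kWh, Grid price = $0.1404/kWh
  Ratio = LCOE / grid_price = 0.0425 / 0.1404 = 0.3027
  Grid parity achieved (ratio <= 1)? yes

0.3027


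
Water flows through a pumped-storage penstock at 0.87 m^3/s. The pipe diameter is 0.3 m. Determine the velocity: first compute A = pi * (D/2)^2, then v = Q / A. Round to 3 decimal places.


Compute pipe cross-sectional area:
  A = pi * (D/2)^2 = pi * (0.3/2)^2 = 0.0707 m^2
Calculate velocity:
  v = Q / A = 0.87 / 0.0707
  v = 12.308 m/s

12.308
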